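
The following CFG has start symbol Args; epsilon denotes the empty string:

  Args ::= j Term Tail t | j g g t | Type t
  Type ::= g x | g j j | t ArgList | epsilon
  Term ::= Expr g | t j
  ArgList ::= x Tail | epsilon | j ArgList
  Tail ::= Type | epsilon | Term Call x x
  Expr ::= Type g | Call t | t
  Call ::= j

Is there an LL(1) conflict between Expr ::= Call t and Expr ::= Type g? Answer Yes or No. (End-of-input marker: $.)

No

FIRST(Call t) = { j } and FIRST(Type g) = { g, t }.
The FIRST sets are disjoint and neither alternative is nullable — no conflict.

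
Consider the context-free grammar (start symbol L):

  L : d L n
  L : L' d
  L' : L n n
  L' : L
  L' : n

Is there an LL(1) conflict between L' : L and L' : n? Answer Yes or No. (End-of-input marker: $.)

FIRST(L) = { d, n } and FIRST(n) = { n }.
Both contain n, so the two alternatives are not disjoint — LL(1) conflict.

Yes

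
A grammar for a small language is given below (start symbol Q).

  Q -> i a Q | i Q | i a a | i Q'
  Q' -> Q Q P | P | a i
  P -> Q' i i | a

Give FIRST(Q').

From Q' -> Q Q P: add FIRST(Q) = { i }.
From Q' -> P: add FIRST(P) = { a, i }.
Q' -> a i contributes {a}.
Union: FIRST(Q') = { a, i }.

{ a, i }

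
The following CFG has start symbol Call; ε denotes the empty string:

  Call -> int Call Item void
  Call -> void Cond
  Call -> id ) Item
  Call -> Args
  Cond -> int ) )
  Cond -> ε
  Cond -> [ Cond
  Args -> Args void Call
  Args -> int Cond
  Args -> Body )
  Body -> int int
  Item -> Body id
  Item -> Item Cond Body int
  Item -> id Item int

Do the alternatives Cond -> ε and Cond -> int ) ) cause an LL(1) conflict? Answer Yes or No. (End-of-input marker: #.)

FIRST(ε) = { ε } and FIRST(int ) )) = { int }.
The first alternative is nullable and FOLLOW(Cond) = { #, id, int, void } shares int with FIRST of the second — conflict.

Yes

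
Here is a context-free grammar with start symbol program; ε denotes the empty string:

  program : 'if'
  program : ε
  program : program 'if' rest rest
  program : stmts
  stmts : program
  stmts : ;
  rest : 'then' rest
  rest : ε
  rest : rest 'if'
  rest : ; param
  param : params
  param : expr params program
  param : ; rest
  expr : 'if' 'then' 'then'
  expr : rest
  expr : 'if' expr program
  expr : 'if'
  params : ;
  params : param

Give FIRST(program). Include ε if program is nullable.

{ 'if', ;, ε }

program : 'if' contributes {'if'}.
program : ε contributes ε.
From program : program 'if' rest rest: program nullable, take FIRST(program) ∪ {'if'} = { 'if', ; }.
From program : stmts: add FIRST(stmts) = { 'if', ;, ε } (including ε since stmts is nullable).
Union: FIRST(program) = { 'if', ;, ε }.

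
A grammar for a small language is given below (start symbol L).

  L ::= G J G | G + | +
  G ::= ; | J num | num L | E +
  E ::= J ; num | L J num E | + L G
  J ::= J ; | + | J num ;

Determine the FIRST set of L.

{ +, ;, num }

From L ::= G J G: add FIRST(G) = { +, ;, num }.
From L ::= G +: add FIRST(G) = { +, ;, num }.
L ::= + contributes {+}.
Union: FIRST(L) = { +, ;, num }.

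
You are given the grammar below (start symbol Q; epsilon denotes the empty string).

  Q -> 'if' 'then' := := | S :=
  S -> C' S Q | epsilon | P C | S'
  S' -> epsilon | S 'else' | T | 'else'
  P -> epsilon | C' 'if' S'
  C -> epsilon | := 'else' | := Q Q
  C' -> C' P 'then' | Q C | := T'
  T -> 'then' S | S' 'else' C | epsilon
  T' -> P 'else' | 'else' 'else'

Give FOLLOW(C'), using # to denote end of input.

{ 'else', 'if', 'then', := }

In S -> C' S Q: add FIRST(S Q) = { 'else', 'if', 'then', := }.
In P -> C' 'if' S': add FIRST('if' S') = { 'if' }.
In C' -> C' P 'then': add FIRST(P 'then') = { 'else', 'if', 'then', := }.
Union: FOLLOW(C') = { 'else', 'if', 'then', := }.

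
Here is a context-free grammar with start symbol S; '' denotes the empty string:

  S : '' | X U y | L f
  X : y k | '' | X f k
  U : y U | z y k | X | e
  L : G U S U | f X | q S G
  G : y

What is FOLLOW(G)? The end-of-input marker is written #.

In L : G U S U: add FIRST(U S U)\{''} = { e, f, q, y, z }.
  Since U S U is nullable, also add FOLLOW(L) = { f }.
In L : q S G: G is at the end, add FOLLOW(L) = { f }.
Union: FOLLOW(G) = { e, f, q, y, z }.

{ e, f, q, y, z }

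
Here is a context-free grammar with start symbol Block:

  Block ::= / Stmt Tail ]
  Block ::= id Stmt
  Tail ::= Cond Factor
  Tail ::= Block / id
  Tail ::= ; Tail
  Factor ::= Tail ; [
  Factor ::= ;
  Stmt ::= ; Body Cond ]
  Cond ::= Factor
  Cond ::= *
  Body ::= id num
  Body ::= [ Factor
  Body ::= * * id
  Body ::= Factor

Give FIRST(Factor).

{ *, /, ;, id }

From Factor ::= Tail ; [: add FIRST(Tail) = { *, /, ;, id }.
Factor ::= ; contributes {;}.
Union: FIRST(Factor) = { *, /, ;, id }.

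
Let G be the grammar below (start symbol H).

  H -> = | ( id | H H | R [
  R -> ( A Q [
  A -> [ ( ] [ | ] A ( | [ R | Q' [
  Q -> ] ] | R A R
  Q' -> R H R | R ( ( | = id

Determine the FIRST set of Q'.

{ (, = }

From Q' -> R H R: add FIRST(R) = { ( }.
From Q' -> R ( (: add FIRST(R) = { ( }.
Q' -> = id contributes {=}.
Union: FIRST(Q') = { (, = }.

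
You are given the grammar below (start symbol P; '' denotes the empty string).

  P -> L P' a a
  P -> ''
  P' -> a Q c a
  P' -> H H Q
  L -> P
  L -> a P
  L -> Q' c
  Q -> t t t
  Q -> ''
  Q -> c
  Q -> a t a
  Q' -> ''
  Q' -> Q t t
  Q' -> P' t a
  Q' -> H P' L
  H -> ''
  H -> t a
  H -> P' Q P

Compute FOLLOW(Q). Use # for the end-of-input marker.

In P' -> a Q c a: add FIRST(c a) = { c }.
In P' -> H H Q: Q is at the end, add FOLLOW(P') = { a, c, t }.
In Q' -> Q t t: add FIRST(t t) = { t }.
In H -> P' Q P: add FIRST(P)\{''} = { a, c, t }.
  Since P is nullable, also add FOLLOW(H) = { a, c, t }.
Union: FOLLOW(Q) = { a, c, t }.

{ a, c, t }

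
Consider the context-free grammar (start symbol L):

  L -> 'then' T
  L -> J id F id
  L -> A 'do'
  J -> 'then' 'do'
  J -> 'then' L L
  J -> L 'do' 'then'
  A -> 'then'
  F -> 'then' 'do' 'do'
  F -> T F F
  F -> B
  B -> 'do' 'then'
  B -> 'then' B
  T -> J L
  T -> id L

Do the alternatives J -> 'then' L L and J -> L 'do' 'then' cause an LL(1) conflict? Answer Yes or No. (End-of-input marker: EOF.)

Yes

FIRST('then' L L) = { 'then' } and FIRST(L 'do' 'then') = { 'then' }.
Both contain 'then', so the two alternatives are not disjoint — LL(1) conflict.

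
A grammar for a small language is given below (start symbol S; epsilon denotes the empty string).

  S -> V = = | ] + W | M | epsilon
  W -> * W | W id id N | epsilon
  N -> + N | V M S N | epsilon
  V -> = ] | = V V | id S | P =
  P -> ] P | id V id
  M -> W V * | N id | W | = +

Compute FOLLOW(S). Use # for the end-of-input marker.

S is the start symbol, so # ∈ FOLLOW(S).
In N -> V M S N: add FIRST(N)\{epsilon} = { +, =, ], id }.
  Since N is nullable, also add FOLLOW(N) = { #, *, +, =, ], id }.
In V -> id S: S is at the end, add FOLLOW(V) = { #, *, +, =, ], id }.
Union: FOLLOW(S) = { #, *, +, =, ], id }.

{ #, *, +, =, ], id }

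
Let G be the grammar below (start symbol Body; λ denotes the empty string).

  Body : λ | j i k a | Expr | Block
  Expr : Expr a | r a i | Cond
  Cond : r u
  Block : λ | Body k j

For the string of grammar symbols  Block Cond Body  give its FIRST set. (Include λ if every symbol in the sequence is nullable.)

{ j, k, r }

Add FIRST(Block)\{λ} = { j, k, r }; Block is nullable, continue.
Add FIRST(Cond) = { r }; Cond is not nullable, stop.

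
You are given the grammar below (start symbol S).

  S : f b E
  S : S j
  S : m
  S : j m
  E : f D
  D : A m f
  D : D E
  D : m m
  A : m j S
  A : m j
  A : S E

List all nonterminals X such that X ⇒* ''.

No nonterminal has an empty production or an RHS whose symbols are all nullable.

{ } (none)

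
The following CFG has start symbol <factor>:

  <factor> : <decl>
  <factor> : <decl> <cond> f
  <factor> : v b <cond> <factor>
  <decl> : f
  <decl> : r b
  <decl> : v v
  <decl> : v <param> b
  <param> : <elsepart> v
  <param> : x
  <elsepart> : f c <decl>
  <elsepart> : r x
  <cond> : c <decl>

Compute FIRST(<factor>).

From <factor> : <decl>: add FIRST(<decl>) = { f, r, v }.
From <factor> : <decl> <cond> f: add FIRST(<decl>) = { f, r, v }.
<factor> : v b <cond> <factor> contributes {v}.
Union: FIRST(<factor>) = { f, r, v }.

{ f, r, v }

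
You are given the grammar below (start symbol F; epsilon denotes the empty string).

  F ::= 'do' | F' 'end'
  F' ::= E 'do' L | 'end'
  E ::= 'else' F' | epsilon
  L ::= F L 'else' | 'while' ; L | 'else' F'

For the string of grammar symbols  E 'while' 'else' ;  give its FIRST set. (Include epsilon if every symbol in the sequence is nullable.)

Add FIRST(E)\{epsilon} = { 'else' }; E is nullable, continue.
'while' is a terminal; add {'while'} and stop.

{ 'else', 'while' }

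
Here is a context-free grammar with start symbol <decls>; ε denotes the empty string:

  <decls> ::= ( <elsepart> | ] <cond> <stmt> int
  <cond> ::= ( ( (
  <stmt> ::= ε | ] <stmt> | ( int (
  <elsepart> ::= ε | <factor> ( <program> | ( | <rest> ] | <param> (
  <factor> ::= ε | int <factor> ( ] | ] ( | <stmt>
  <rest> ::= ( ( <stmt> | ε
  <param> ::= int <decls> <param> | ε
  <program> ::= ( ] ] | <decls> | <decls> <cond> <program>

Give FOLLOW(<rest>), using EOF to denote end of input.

{ ] }

In <elsepart> ::= <rest> ]: add FIRST(]) = { ] }.
Union: FOLLOW(<rest>) = { ] }.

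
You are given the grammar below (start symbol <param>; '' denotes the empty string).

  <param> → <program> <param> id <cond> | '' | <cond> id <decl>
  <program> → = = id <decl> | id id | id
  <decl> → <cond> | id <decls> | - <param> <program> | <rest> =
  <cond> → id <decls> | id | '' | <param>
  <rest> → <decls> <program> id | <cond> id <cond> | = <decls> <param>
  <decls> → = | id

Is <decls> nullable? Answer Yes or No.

Nullable nonterminals: <cond>, <decl>, <param>.
No production of <decls> has an RHS whose symbols are all nullable, so <decls> is not nullable.

No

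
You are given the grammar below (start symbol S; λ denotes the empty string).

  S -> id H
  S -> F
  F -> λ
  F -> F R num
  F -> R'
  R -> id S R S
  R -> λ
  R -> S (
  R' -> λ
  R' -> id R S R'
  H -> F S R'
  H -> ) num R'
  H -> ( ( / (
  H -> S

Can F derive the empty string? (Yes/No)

Yes

F has an λ-production, so F ⇒ λ.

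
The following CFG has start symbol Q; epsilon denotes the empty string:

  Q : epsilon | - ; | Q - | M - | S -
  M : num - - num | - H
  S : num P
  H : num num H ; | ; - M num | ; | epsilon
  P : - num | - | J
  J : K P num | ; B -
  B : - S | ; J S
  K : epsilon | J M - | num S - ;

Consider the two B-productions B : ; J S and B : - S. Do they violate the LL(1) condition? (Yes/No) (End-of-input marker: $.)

FIRST(; J S) = { ; } and FIRST(- S) = { - }.
The FIRST sets are disjoint and neither alternative is nullable — no conflict.

No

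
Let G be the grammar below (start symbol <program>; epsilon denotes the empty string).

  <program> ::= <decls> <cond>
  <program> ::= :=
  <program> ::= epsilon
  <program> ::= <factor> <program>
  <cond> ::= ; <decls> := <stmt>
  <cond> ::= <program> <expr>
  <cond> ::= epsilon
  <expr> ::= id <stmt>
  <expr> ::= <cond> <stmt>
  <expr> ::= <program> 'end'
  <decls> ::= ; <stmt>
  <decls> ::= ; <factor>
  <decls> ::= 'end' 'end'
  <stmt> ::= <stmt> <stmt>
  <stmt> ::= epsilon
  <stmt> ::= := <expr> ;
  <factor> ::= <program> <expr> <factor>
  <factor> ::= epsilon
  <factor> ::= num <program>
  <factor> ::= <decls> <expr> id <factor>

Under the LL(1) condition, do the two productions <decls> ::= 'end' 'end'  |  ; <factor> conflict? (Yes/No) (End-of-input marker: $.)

No

FIRST('end' 'end') = { 'end' } and FIRST(; <factor>) = { ; }.
The FIRST sets are disjoint and neither alternative is nullable — no conflict.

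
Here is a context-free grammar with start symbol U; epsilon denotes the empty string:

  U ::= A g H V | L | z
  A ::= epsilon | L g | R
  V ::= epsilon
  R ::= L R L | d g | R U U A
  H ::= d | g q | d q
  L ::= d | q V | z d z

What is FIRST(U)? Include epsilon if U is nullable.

From U ::= A g H V: A nullable, take FIRST(A) ∪ {g} = { d, g, q, z }.
From U ::= L: add FIRST(L) = { d, q, z }.
U ::= z contributes {z}.
Union: FIRST(U) = { d, g, q, z }.

{ d, g, q, z }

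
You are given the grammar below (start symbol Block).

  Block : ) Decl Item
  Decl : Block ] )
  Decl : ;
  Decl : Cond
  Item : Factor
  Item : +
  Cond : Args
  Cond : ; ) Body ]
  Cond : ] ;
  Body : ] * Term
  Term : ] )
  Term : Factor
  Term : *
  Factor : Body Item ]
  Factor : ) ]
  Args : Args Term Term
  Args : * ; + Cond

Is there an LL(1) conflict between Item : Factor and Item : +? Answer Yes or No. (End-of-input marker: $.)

No

FIRST(Factor) = { ), ] } and FIRST(+) = { + }.
The FIRST sets are disjoint and neither alternative is nullable — no conflict.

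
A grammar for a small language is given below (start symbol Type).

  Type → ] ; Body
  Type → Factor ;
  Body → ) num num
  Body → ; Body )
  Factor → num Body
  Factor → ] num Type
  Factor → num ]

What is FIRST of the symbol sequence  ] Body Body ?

{ ] }

] is a terminal; add {]} and stop.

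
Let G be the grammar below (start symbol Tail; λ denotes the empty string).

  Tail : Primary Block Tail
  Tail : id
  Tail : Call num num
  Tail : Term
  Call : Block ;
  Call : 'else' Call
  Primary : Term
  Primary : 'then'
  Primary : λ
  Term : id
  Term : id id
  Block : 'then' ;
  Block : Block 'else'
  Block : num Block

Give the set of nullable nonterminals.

Directly nullable (have an λ-production): Primary.
No other nonterminal has a production whose RHS symbols are all nullable.

{ Primary }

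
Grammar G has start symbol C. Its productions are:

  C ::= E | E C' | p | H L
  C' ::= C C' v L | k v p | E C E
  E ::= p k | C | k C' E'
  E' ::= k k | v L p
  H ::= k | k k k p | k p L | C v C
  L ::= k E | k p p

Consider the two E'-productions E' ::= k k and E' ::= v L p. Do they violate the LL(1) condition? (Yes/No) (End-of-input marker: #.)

FIRST(k k) = { k } and FIRST(v L p) = { v }.
The FIRST sets are disjoint and neither alternative is nullable — no conflict.

No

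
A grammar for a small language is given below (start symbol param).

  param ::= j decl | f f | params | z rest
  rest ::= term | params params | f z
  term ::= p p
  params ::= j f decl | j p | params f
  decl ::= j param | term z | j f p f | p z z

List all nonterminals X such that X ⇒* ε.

{ } (none)

No nonterminal has an empty production or an RHS whose symbols are all nullable.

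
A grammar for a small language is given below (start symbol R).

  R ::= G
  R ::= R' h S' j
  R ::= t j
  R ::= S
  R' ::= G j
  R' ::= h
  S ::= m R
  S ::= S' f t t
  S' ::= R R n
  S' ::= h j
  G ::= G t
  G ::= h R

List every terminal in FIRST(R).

{ h, m, t }

From R ::= G: add FIRST(G) = { h }.
From R ::= R' h S' j: add FIRST(R') = { h }.
R ::= t j contributes {t}.
From R ::= S: add FIRST(S) = { h, m, t }.
Union: FIRST(R) = { h, m, t }.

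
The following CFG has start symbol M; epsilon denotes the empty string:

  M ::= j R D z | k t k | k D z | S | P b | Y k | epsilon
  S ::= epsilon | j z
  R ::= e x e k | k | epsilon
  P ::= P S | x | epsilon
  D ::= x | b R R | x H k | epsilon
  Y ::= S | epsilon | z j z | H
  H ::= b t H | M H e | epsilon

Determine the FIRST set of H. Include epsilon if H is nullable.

{ b, e, j, k, x, z, epsilon }

H ::= b t H contributes {b}.
From H ::= M H e: M, H nullable, take FIRST(M) ∪ FIRST(H) ∪ {e} = { b, e, j, k, x, z }.
H ::= epsilon contributes epsilon.
Union: FIRST(H) = { b, e, j, k, x, z, epsilon }.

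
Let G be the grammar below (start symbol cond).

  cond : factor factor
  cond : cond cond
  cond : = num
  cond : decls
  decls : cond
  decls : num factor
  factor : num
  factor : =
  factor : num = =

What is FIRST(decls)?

From decls : cond: add FIRST(cond) = { =, num }.
decls : num factor contributes {num}.
Union: FIRST(decls) = { =, num }.

{ =, num }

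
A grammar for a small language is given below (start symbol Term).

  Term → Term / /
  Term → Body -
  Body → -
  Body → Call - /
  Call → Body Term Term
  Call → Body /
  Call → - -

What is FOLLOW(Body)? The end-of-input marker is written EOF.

{ -, / }

In Term → Body -: add FIRST(-) = { - }.
In Call → Body Term Term: add FIRST(Term Term) = { - }.
In Call → Body /: add FIRST(/) = { / }.
Union: FOLLOW(Body) = { -, / }.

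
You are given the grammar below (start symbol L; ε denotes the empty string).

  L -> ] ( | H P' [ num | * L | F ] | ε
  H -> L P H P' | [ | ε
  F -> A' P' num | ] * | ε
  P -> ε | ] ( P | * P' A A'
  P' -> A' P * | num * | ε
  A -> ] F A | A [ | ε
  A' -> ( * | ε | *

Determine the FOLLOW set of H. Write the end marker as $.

{ (, *, [, ], num }

In L -> H P' [ num: add FIRST(P' [ num) = { (, *, [, ], num }.
In H -> L P H P': add FIRST(P')\{ε} = { (, *, ], num }.
  Since P' is nullable, also add FOLLOW(H) = { (, *, [, ], num }.
Union: FOLLOW(H) = { (, *, [, ], num }.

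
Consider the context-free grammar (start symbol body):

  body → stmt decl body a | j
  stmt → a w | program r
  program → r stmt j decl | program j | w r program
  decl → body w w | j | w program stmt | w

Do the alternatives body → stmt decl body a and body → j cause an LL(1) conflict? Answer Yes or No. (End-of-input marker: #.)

FIRST(stmt decl body a) = { a, r, w } and FIRST(j) = { j }.
The FIRST sets are disjoint and neither alternative is nullable — no conflict.

No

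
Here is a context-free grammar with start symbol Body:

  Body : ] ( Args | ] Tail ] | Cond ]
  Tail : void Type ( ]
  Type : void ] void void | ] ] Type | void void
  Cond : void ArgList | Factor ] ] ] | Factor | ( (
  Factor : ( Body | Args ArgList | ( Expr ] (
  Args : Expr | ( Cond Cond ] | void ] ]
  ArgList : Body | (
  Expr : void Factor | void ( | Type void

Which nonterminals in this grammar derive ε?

{ } (none)

No nonterminal has an empty production or an RHS whose symbols are all nullable.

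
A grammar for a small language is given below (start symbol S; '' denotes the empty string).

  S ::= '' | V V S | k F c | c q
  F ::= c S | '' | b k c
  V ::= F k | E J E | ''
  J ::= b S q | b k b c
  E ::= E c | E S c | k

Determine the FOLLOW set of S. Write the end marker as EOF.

{ EOF, c, k, q }

S is the start symbol, so EOF ∈ FOLLOW(S).
In S ::= V V S: S is at the end, add FOLLOW(S) = { EOF, c, k, q }.
In F ::= c S: S is at the end, add FOLLOW(F) = { c, k }.
In J ::= b S q: add FIRST(q) = { q }.
In E ::= E S c: add FIRST(c) = { c }.
Union: FOLLOW(S) = { EOF, c, k, q }.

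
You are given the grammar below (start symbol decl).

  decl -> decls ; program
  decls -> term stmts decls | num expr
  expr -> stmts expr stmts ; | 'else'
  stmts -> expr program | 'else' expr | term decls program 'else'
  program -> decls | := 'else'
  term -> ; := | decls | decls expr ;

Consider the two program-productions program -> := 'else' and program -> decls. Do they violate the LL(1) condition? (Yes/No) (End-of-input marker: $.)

No

FIRST(:= 'else') = { := } and FIRST(decls) = { ;, num }.
The FIRST sets are disjoint and neither alternative is nullable — no conflict.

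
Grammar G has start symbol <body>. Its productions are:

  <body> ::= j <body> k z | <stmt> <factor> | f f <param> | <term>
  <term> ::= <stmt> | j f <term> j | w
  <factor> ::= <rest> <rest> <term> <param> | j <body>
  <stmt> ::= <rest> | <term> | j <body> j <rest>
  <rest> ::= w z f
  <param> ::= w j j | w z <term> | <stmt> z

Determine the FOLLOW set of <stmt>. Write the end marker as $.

{ $, j, k, w, z }

In <body> ::= <stmt> <factor>: add FIRST(<factor>) = { j, w }.
In <term> ::= <stmt>: <stmt> is at the end, add FOLLOW(<term>) = { $, j, k, w, z }.
In <param> ::= <stmt> z: add FIRST(z) = { z }.
Union: FOLLOW(<stmt>) = { $, j, k, w, z }.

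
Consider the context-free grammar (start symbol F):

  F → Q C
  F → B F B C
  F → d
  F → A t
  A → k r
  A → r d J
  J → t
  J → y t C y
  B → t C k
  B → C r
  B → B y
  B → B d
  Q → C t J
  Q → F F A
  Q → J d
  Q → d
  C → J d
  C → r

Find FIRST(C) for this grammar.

From C → J d: add FIRST(J) = { t, y }.
C → r contributes {r}.
Union: FIRST(C) = { r, t, y }.

{ r, t, y }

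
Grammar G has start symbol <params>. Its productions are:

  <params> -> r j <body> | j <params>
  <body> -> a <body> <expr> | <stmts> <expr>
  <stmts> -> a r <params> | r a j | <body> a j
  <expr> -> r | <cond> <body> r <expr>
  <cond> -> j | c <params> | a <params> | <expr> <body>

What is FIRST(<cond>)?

{ a, c, j, r }

<cond> -> j contributes {j}.
<cond> -> c <params> contributes {c}.
<cond> -> a <params> contributes {a}.
From <cond> -> <expr> <body>: add FIRST(<expr>) = { a, c, j, r }.
Union: FIRST(<cond>) = { a, c, j, r }.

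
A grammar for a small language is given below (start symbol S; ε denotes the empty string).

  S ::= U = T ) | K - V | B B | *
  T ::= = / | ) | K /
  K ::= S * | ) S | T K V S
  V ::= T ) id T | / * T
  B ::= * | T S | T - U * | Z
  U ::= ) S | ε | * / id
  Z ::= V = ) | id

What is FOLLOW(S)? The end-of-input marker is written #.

{ #, ), *, -, /, =, id }

S is the start symbol, so # ∈ FOLLOW(S).
In K ::= S *: add FIRST(*) = { * }.
In K ::= ) S: S is at the end, add FOLLOW(K) = { ), *, -, /, =, id }.
In K ::= T K V S: S is at the end, add FOLLOW(K) = { ), *, -, /, =, id }.
In B ::= T S: S is at the end, add FOLLOW(B) = { #, ), *, -, /, =, id }.
In U ::= ) S: S is at the end, add FOLLOW(U) = { *, = }.
Union: FOLLOW(S) = { #, ), *, -, /, =, id }.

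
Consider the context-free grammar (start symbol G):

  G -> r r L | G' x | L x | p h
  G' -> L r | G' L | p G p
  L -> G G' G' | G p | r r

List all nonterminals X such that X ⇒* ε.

No nonterminal has an empty production or an RHS whose symbols are all nullable.

{ } (none)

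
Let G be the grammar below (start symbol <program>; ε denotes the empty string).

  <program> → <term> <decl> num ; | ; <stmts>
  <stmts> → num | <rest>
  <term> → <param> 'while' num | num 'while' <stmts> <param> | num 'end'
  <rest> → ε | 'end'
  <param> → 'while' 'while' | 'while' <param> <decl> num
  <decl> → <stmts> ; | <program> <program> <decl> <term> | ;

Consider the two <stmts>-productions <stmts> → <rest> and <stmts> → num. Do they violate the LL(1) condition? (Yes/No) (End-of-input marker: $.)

FIRST(<rest>) = { 'end', ε } and FIRST(num) = { num }.
The first alternative is nullable and FOLLOW(<stmts>) = { $, 'end', 'while', ;, num } shares num with FIRST of the second — conflict.

Yes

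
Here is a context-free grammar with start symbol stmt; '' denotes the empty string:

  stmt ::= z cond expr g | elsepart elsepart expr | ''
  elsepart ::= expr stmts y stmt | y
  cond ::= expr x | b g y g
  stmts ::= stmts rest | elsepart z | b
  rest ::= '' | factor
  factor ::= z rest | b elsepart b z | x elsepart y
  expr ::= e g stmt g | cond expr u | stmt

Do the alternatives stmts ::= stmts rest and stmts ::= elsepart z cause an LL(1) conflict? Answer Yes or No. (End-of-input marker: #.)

FIRST(stmts rest) = { b, e, x, y, z } and FIRST(elsepart z) = { b, e, x, y, z }.
Both contain b, so the two alternatives are not disjoint — LL(1) conflict.

Yes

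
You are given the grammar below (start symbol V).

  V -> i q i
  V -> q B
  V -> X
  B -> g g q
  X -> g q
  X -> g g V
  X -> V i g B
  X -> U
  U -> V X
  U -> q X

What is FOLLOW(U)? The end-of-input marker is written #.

In X -> U: U is at the end, add FOLLOW(X) = { #, g, i, q }.
Union: FOLLOW(U) = { #, g, i, q }.

{ #, g, i, q }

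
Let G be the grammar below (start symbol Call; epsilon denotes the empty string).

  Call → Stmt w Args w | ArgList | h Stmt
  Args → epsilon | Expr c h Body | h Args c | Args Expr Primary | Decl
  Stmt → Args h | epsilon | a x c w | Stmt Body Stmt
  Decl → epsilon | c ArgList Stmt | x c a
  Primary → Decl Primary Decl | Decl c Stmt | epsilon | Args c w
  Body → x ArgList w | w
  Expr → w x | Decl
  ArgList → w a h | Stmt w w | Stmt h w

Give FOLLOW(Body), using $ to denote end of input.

In Args → Expr c h Body: Body is at the end, add FOLLOW(Args) = { c, h, w, x }.
In Stmt → Stmt Body Stmt: add FIRST(Stmt)\{epsilon} = { a, c, h, w, x }.
  Since Stmt is nullable, also add FOLLOW(Stmt) = { $, c, h, w, x }.
Union: FOLLOW(Body) = { $, a, c, h, w, x }.

{ $, a, c, h, w, x }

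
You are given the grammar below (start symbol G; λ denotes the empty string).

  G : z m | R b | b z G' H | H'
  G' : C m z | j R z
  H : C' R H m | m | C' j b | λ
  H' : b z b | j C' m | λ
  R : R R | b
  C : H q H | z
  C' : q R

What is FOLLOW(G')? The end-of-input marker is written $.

In G : b z G' H: add FIRST(H)\{λ} = { m, q }.
  Since H is nullable, also add FOLLOW(G) = { $ }.
Union: FOLLOW(G') = { $, m, q }.

{ $, m, q }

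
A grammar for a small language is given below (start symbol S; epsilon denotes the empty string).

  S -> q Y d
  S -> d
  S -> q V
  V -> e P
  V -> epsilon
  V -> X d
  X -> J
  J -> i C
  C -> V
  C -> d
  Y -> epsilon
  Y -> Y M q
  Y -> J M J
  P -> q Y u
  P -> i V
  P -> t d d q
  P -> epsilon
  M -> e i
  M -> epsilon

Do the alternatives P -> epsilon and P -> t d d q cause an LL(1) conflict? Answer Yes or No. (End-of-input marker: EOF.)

No

FIRST(epsilon) = { epsilon } and FIRST(t d d q) = { t }.
The first is nullable but FOLLOW(P) = { EOF, d, e, i, q, u } is disjoint from FIRST of the second.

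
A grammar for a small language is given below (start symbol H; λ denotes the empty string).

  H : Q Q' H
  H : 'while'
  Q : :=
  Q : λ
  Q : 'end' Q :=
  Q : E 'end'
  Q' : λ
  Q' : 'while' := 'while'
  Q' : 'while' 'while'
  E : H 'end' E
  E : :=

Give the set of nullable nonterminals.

Directly nullable (have an λ-production): Q, Q'.
No other nonterminal has a production whose RHS symbols are all nullable.

{ Q, Q' }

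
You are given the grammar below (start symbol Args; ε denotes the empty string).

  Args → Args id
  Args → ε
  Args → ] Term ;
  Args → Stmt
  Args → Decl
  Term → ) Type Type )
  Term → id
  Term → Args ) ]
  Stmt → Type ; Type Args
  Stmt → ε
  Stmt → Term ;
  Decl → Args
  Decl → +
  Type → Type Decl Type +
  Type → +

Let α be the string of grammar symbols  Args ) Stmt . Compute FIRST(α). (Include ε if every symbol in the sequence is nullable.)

{ ), +, ], id }

Add FIRST(Args)\{ε} = { ), +, ], id }; Args is nullable, continue.
) is a terminal; add {)} and stop.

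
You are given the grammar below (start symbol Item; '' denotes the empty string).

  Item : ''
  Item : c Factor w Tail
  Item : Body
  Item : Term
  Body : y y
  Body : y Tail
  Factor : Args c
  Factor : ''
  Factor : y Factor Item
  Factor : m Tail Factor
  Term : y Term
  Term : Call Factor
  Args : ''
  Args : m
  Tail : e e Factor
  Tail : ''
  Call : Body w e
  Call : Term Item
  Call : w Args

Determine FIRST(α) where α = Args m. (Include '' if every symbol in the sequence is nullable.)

{ m }

Add FIRST(Args)\{''} = { m }; Args is nullable, continue.
m is a terminal; add {m} and stop.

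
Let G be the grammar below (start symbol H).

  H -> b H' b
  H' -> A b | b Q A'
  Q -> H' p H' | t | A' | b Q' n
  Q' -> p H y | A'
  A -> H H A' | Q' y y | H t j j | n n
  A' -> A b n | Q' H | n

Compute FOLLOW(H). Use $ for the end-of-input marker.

H is the start symbol, so $ ∈ FOLLOW(H).
In Q' -> p H y: add FIRST(y) = { y }.
In A -> H H A': add FIRST(H A') = { b }.
In A -> H H A': add FIRST(A') = { b, n, p }.
In A -> H t j j: add FIRST(t j j) = { t }.
In A' -> Q' H: H is at the end, add FOLLOW(A') = { b, n, p, y }.
Union: FOLLOW(H) = { $, b, n, p, t, y }.

{ $, b, n, p, t, y }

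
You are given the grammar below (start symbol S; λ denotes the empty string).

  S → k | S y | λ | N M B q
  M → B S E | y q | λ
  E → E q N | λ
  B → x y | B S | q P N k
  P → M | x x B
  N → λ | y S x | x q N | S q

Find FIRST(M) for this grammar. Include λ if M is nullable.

From M → B S E: add FIRST(B) = { q, x }.
M → y q contributes {y}.
M → λ contributes λ.
Union: FIRST(M) = { q, x, y, λ }.

{ q, x, y, λ }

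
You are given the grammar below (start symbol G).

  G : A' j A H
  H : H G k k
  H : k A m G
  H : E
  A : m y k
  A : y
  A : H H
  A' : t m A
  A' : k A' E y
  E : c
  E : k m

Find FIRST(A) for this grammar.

{ c, k, m, y }

A : m y k contributes {m}.
A : y contributes {y}.
From A : H H: add FIRST(H) = { c, k }.
Union: FIRST(A) = { c, k, m, y }.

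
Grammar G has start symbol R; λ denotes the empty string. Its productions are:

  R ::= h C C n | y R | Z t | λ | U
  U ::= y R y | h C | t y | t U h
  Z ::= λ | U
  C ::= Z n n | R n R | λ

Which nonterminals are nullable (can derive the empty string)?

Directly nullable (have an λ-production): R, Z, C.
No other nonterminal has a production whose RHS symbols are all nullable.

{ C, R, Z }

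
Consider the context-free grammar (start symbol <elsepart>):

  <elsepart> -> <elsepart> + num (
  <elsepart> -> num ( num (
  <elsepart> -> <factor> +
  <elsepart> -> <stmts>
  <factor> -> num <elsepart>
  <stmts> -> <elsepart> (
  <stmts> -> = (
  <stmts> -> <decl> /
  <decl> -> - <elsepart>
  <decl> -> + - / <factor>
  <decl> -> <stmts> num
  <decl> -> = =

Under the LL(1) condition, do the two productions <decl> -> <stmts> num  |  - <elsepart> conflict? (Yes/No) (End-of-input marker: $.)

FIRST(<stmts> num) = { +, -, =, num } and FIRST(- <elsepart>) = { - }.
Both contain -, so the two alternatives are not disjoint — LL(1) conflict.

Yes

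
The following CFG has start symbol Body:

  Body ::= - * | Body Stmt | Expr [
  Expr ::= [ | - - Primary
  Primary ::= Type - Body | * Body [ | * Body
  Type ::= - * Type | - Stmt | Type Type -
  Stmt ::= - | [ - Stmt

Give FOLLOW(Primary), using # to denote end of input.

{ [ }

In Expr ::= - - Primary: Primary is at the end, add FOLLOW(Expr) = { [ }.
Union: FOLLOW(Primary) = { [ }.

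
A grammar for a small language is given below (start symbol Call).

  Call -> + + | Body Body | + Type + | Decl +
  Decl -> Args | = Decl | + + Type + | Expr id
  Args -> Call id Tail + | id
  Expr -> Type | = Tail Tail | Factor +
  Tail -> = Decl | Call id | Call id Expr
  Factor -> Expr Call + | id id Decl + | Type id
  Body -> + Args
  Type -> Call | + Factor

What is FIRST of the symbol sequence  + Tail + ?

+ is a terminal; add {+} and stop.

{ + }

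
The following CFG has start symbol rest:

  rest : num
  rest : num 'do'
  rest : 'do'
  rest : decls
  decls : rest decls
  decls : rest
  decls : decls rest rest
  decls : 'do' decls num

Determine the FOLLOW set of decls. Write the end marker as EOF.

{ EOF, 'do', num }

In rest : decls: decls is at the end, add FOLLOW(rest) = { EOF, 'do', num }.
In decls : rest decls: decls is at the end, add FOLLOW(decls) = { EOF, 'do', num }.
In decls : decls rest rest: add FIRST(rest rest) = { 'do', num }.
In decls : 'do' decls num: add FIRST(num) = { num }.
Union: FOLLOW(decls) = { EOF, 'do', num }.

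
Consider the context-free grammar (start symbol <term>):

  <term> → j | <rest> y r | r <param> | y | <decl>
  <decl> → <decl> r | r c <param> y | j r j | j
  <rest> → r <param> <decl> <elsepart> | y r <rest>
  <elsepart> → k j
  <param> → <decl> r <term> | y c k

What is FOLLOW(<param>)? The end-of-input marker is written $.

In <term> → r <param>: <param> is at the end, add FOLLOW(<term>) = { $, j, r, y }.
In <decl> → r c <param> y: add FIRST(y) = { y }.
In <rest> → r <param> <decl> <elsepart>: add FIRST(<decl> <elsepart>) = { j, r }.
Union: FOLLOW(<param>) = { $, j, r, y }.

{ $, j, r, y }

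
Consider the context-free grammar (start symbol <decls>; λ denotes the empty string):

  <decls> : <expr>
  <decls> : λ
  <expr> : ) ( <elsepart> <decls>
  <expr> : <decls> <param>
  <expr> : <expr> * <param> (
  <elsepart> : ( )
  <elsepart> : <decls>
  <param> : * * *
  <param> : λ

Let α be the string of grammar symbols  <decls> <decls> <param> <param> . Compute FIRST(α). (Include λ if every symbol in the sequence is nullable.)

{ ), *, λ }

Add FIRST(<decls>)\{λ} = { ), * }; <decls> is nullable, continue.
Add FIRST(<decls>)\{λ} = { ), * }; <decls> is nullable, continue.
Add FIRST(<param>)\{λ} = { * }; <param> is nullable, continue.
Add FIRST(<param>)\{λ} = { * }; <param> is nullable, continue.
Every symbol is nullable, so include λ.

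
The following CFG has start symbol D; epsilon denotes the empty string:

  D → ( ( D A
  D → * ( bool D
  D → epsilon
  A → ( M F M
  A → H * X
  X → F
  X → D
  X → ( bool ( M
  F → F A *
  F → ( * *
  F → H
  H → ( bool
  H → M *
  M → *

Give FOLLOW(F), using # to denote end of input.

In A → ( M F M: add FIRST(M) = { * }.
In X → F: F is at the end, add FOLLOW(X) = { #, (, * }.
In F → F A *: add FIRST(A *) = { (, * }.
Union: FOLLOW(F) = { #, (, * }.

{ #, (, * }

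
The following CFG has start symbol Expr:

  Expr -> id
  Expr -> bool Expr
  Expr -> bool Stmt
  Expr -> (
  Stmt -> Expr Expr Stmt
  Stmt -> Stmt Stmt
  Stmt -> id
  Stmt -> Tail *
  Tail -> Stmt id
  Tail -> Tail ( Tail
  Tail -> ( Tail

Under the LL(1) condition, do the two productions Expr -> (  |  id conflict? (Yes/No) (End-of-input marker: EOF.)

No

FIRST(() = { ( } and FIRST(id) = { id }.
The FIRST sets are disjoint and neither alternative is nullable — no conflict.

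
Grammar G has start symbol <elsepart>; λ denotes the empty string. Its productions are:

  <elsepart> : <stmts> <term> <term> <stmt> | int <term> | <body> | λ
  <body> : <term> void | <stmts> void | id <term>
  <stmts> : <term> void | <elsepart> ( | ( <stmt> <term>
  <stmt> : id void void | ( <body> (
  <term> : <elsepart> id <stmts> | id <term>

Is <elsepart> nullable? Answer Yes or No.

<elsepart> has an λ-production, so <elsepart> ⇒ λ.

Yes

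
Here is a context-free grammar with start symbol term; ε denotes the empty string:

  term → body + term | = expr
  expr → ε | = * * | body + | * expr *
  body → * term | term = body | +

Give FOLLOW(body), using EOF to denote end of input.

{ + }

In term → body + term: add FIRST(+ term) = { + }.
In expr → body +: add FIRST(+) = { + }.
In body → term = body: body is at the end, add FOLLOW(body) = { + }.
Union: FOLLOW(body) = { + }.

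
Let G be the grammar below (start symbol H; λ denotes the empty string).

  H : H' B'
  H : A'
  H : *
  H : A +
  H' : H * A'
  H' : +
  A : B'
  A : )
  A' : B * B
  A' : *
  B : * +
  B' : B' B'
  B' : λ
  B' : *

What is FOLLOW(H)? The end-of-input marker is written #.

{ #, * }

H is the start symbol, so # ∈ FOLLOW(H).
In H' : H * A': add FIRST(* A') = { * }.
Union: FOLLOW(H) = { #, * }.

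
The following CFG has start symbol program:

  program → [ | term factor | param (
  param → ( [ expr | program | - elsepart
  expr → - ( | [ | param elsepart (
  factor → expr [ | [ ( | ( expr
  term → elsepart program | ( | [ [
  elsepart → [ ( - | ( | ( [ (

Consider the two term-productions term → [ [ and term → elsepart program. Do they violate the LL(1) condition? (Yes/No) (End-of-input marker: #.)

FIRST([ [) = { [ } and FIRST(elsepart program) = { (, [ }.
Both contain [, so the two alternatives are not disjoint — LL(1) conflict.

Yes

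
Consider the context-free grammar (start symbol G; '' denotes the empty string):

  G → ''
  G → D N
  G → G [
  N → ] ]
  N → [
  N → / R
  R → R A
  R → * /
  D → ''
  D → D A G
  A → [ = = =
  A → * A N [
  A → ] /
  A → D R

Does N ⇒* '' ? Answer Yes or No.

No

Nullable nonterminals: D, G.
No production of N has an RHS whose symbols are all nullable, so N is not nullable.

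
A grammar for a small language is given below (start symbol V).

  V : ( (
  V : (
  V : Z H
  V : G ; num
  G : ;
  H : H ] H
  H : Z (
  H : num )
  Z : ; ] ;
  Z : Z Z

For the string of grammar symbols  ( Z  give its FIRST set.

( is a terminal; add {(} and stop.

{ ( }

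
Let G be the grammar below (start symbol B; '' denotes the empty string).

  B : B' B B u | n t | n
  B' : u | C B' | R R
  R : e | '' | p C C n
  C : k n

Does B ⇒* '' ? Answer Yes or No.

Nullable nonterminals: B', R.
No production of B has an RHS whose symbols are all nullable, so B is not nullable.

No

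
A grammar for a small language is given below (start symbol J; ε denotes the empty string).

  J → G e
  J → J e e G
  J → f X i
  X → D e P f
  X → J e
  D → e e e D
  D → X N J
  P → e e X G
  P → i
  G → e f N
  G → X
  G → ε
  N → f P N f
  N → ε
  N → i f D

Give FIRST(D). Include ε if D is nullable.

{ e, f }

D → e e e D contributes {e}.
From D → X N J: add FIRST(X) = { e, f }.
Union: FIRST(D) = { e, f }.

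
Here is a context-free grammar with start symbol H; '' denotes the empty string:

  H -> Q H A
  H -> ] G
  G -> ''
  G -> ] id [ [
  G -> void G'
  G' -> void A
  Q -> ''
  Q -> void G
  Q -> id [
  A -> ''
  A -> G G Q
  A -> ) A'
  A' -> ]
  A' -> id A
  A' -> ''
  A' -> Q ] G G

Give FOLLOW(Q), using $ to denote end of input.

{ $, ), ], id, void }

In H -> Q H A: add FIRST(H A) = { ], id, void }.
In A -> G G Q: Q is at the end, add FOLLOW(A) = { $, ), ], id, void }.
In A' -> Q ] G G: add FIRST(] G G) = { ] }.
Union: FOLLOW(Q) = { $, ), ], id, void }.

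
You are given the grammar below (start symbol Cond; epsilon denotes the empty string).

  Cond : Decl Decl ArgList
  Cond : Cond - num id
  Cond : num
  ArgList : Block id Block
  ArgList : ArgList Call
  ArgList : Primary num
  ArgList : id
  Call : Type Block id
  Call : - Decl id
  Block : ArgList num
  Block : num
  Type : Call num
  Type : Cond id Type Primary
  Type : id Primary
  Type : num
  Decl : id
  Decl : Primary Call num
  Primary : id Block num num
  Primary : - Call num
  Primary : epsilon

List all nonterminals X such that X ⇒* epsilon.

Directly nullable (have an epsilon-production): Primary.
No other nonterminal has a production whose RHS symbols are all nullable.

{ Primary }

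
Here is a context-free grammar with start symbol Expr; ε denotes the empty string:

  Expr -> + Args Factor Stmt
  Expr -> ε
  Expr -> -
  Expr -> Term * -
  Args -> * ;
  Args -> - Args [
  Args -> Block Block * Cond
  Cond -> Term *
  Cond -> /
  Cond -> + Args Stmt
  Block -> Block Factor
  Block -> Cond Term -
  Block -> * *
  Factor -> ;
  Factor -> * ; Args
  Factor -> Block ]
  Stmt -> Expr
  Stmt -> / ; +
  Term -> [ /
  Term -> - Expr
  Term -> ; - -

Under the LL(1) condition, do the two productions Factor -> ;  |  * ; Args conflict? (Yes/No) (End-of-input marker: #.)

FIRST(;) = { ; } and FIRST(* ; Args) = { * }.
The FIRST sets are disjoint and neither alternative is nullable — no conflict.

No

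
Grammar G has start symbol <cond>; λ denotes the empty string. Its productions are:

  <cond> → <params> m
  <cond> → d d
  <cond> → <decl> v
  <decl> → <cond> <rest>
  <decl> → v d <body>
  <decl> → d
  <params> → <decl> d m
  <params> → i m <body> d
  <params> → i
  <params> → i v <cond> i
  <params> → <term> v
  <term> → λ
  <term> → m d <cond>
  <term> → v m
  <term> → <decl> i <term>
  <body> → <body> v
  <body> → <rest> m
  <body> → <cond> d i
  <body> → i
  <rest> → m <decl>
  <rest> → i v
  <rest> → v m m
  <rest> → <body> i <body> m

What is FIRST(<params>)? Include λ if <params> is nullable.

From <params> → <decl> d m: add FIRST(<decl>) = { d, i, m, v }.
<params> → i m <body> d contributes {i}.
<params> → i contributes {i}.
<params> → i v <cond> i contributes {i}.
From <params> → <term> v: <term> nullable, take FIRST(<term>) ∪ {v} = { d, i, m, v }.
Union: FIRST(<params>) = { d, i, m, v }.

{ d, i, m, v }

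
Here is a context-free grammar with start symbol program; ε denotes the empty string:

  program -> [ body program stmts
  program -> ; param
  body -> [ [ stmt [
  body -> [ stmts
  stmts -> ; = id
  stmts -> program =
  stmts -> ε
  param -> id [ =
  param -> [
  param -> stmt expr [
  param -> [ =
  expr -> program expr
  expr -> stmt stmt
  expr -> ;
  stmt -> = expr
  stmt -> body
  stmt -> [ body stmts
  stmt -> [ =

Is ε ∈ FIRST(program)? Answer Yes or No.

No

Nullable nonterminals: stmts.
No production of program has an RHS whose symbols are all nullable, so program is not nullable.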